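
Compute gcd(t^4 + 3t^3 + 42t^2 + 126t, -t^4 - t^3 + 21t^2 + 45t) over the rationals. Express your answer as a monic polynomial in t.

t^2 + 3t

Euclidean algorithm in ℚ[t]:
  t^4 + 3t^3 + 42t^2 + 126t = (-1)(-t^4 - t^3 + 21t^2 + 45t) + (2t^3 + 63t^2 + 171t)
  -t^4 - t^3 + 21t^2 + 45t = (-(1/2)t + 61/4)(2t^3 + 63t^2 + 171t) + (-(3417/4)t^2 - (10251/4)t)
  2t^3 + 63t^2 + 171t = (-(8/3417)t - 76/1139)(-(3417/4)t^2 - (10251/4)t) + (0)
Last nonzero remainder: -(3417/4)t^2 - (10251/4)t. Dividing through by -3417/4 gives the monic gcd t^2 + 3t.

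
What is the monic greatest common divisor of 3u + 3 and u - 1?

1

Apply the Euclidean algorithm:
  3u + 3 = (3)(u - 1) + (6)
  u - 1 = ((1/6)u - 1/6)(6) + (0)
The last nonzero remainder is the constant 6, so the polynomials are coprime and gcd = 1.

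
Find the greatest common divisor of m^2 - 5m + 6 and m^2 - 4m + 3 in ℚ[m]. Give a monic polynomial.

By polynomial division,
  m^2 - 5m + 6 = (m^2 - 4m + 3) + (-m + 3)
  m^2 - 4m + 3 = (-m + 1)(-m + 3) + (0)
Last nonzero remainder: -m + 3. Dividing through by -1 gives the monic gcd m - 3.

m - 3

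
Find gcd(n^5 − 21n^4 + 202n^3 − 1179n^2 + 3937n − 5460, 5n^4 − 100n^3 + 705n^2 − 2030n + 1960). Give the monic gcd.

Apply the Euclidean algorithm:
  n^5 − 21n^4 + 202n^3 − 1179n^2 + 3937n − 5460 = ((1/5)n − 1/5)(5n^4 − 100n^3 + 705n^2 − 2030n + 1960) + (41n^3 − 632n^2 + 3139n − 5068)
  5n^4 − 100n^3 + 705n^2 − 2030n + 1960 = ((5/41)n − 940/1681)(41n^3 − 632n^2 + 3139n − 5068) + (−(52470/1681)n^2 + (577170/1681)n − 1469160/1681)
  41n^3 − 632n^2 + 3139n − 5068 = (−(68921/52470)n + 304261/52470)(−(52470/1681)n^2 + (577170/1681)n − 1469160/1681) + (0)
Last nonzero remainder: −(52470/1681)n^2 + (577170/1681)n − 1469160/1681. Dividing through by −52470/1681 gives the monic gcd n^2 − 11n + 28.

n^2 − 11n + 28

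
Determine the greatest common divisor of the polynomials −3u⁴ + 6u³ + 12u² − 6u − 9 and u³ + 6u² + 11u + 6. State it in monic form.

Euclidean algorithm in ℚ[u]:
  −3u⁴ + 6u³ + 12u² − 6u − 9 = (−3u + 24)(u³ + 6u² + 11u + 6) + (−99u² − 252u − 153)
  u³ + 6u² + 11u + 6 = (−(1/99)u − 38/1089)(−99u² − 252u − 153) + ((80/121)u + 80/121)
  −99u² − 252u − 153 = (−(11979/80)u − 18513/80)((80/121)u + 80/121) + (0)
Last nonzero remainder: (80/121)u + 80/121. Dividing through by 80/121 gives the monic gcd u + 1.

u + 1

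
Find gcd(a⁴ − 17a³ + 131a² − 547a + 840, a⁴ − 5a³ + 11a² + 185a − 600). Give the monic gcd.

Apply the Euclidean algorithm:
  a⁴ − 17a³ + 131a² − 547a + 840 = (a⁴ − 5a³ + 11a² + 185a − 600) + (−12a³ + 120a² − 732a + 1440)
  a⁴ − 5a³ + 11a² + 185a − 600 = (−(1/12)a − 5/12)(−12a³ + 120a² − 732a + 1440) + (0)
Last nonzero remainder: −12a³ + 120a² − 732a + 1440. Dividing through by −12 gives the monic gcd a³ − 10a² + 61a − 120.

a³ − 10a² + 61a − 120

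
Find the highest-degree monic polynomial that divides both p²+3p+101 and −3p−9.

By polynomial division,
  p²+3p+101 = (−(1/3)p)(−3p−9) + (101)
  −3p−9 = (−(3/101)p−9/101)(101) + (0)
The last nonzero remainder is the constant 101, so the polynomials are coprime and gcd = 1.

1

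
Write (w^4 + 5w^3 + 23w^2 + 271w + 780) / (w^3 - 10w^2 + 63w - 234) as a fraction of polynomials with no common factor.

(w^2 + 9w + 20)/(w - 6)

Apply the Euclidean algorithm:
  w^4 + 5w^3 + 23w^2 + 271w + 780 = (w + 15)(w^3 - 10w^2 + 63w - 234) + (110w^2 - 440w + 4290)
  w^3 - 10w^2 + 63w - 234 = ((1/110)w - 3/55)(110w^2 - 440w + 4290) + (0)
Last nonzero remainder: 110w^2 - 440w + 4290. Dividing through by 110 gives the monic gcd w^2 - 4w + 39.
Cancel w^2 - 4w + 39 from numerator and denominator to get the reduced form.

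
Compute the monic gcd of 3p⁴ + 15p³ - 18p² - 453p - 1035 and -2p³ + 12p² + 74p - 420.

p - 5

Apply the Euclidean algorithm:
  3p⁴ + 15p³ - 18p² - 453p - 1035 = (-(3/2)p - 33/2)(-2p³ + 12p² + 74p - 420) + (291p² + 138p - 7965)
  -2p³ + 12p² + 74p - 420 = (-(2/291)p + 1256/28227)(291p² + 138p - 7965) + ((123420/9409)p - 617100/9409)
  291p² + 138p - 7965 = ((912673/41140)p + 4996179/41140)((123420/9409)p - 617100/9409) + (0)
Last nonzero remainder: (123420/9409)p - 617100/9409. Dividing through by 123420/9409 gives the monic gcd p - 5.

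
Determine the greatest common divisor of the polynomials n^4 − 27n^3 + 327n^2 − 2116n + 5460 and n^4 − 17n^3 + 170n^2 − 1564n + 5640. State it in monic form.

n^2 − 16n + 60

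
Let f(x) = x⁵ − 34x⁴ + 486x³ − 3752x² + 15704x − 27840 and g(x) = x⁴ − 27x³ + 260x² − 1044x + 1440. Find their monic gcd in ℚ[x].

Apply the Euclidean algorithm:
  x⁵ − 34x⁴ + 486x³ − 3752x² + 15704x − 27840 = (x − 7)(x⁴ − 27x³ + 260x² − 1044x + 1440) + (37x³ − 888x² + 6956x − 17760)
  x⁴ − 27x³ + 260x² − 1044x + 1440 = ((1/37)x − 3/37)(37x³ − 888x² + 6956x − 17760) + (0)
Last nonzero remainder: 37x³ − 888x² + 6956x − 17760. Dividing through by 37 gives the monic gcd x³ − 24x² + 188x − 480.

x³ − 24x² + 188x − 480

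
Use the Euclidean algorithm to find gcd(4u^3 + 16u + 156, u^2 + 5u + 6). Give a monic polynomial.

u + 3

Repeated division with remainder:
  4u^3 + 16u + 156 = (4u − 20)(u^2 + 5u + 6) + (92u + 276)
  u^2 + 5u + 6 = ((1/92)u + 1/46)(92u + 276) + (0)
Last nonzero remainder: 92u + 276. Dividing through by 92 gives the monic gcd u + 3.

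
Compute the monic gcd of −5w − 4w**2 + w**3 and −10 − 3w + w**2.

−5 + w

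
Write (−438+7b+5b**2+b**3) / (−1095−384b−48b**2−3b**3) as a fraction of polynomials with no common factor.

Euclidean algorithm in ℚ[b]:
  b**3+5b**2+7b−438 = (−1/3)(−3b**3−48b**2−384b−1095) + (−11b**2−121b−803)
  −3b**3−48b**2−384b−1095 = ((3/11)b+15/11)(−11b**2−121b−803) + (0)
Last nonzero remainder: −11b**2−121b−803. Dividing through by −11 gives the monic gcd b**2+11b+73.
Cancel b**2+11b+73 from numerator and denominator to get the reduced form.

(6−b)/(15+3b)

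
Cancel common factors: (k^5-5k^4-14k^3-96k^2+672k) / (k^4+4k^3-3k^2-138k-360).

(k^3-11k^2+28k)/(k^2-2k-15)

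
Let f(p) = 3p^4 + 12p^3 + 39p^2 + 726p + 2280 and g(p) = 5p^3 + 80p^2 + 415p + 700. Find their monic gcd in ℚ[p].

p^2 + 9p + 20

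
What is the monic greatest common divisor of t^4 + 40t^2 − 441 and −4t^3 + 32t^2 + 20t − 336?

Euclidean algorithm in ℚ[t]:
  t^4 + 40t^2 − 441 = (−(1/4)t − 2)(−4t^3 + 32t^2 + 20t − 336) + (109t^2 − 44t − 1113)
  −4t^3 + 32t^2 + 20t − 336 = (−(4/109)t + 3312/11881)(109t^2 − 44t − 1113) + (−(101920/11881)t − 305760/11881)
  109t^2 − 44t − 1113 = (−(1295029/101920)t + 629693/14560)(−(101920/11881)t − 305760/11881) + (0)
Last nonzero remainder: −(101920/11881)t − 305760/11881. Dividing through by −101920/11881 gives the monic gcd t + 3.

t + 3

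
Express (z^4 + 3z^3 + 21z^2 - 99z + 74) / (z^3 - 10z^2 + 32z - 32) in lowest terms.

(z^3 + 5z^2 + 31z - 37)/(z^2 - 8z + 16)

Apply the Euclidean algorithm:
  z^4 + 3z^3 + 21z^2 - 99z + 74 = (z + 13)(z^3 - 10z^2 + 32z - 32) + (119z^2 - 483z + 490)
  z^3 - 10z^2 + 32z - 32 = ((1/119)z - 101/2023)(119z^2 - 483z + 490) + ((1089/289)z - 2178/289)
  119z^2 - 483z + 490 = ((34391/1089)z - 70805/1089)((1089/289)z - 2178/289) + (0)
Last nonzero remainder: (1089/289)z - 2178/289. Dividing through by 1089/289 gives the monic gcd z - 2.
Cancel z - 2 from numerator and denominator to get the reduced form.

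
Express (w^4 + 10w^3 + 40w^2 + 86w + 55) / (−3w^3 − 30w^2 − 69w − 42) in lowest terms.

Apply the Euclidean algorithm:
  w^4 + 10w^3 + 40w^2 + 86w + 55 = (−(1/3)w)(−3w^3 − 30w^2 − 69w − 42) + (17w^2 + 72w + 55)
  −3w^3 − 30w^2 − 69w − 42 = (−(3/17)w − 294/289)(17w^2 + 72w + 55) + ((4032/289)w + 4032/289)
  17w^2 + 72w + 55 = ((4913/4032)w + 15895/4032)((4032/289)w + 4032/289) + (0)
Last nonzero remainder: (4032/289)w + 4032/289. Dividing through by 4032/289 gives the monic gcd w + 1.
Cancel w + 1 from numerator and denominator to get the reduced form.

(−w^3 − 9w^2 − 31w − 55)/(3w^2 + 27w + 42)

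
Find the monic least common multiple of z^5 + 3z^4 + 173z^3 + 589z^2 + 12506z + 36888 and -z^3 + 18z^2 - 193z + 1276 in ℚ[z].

Repeated division with remainder:
  z^5 + 3z^4 + 173z^3 + 589z^2 + 12506z + 36888 = (-z^2 - 21z - 358)(-z^3 + 18z^2 - 193z + 1276) + (4256z^2 - 29792z + 493696)
  -z^3 + 18z^2 - 193z + 1276 = (-(1/4256)z + 11/4256)(4256z^2 - 29792z + 493696) + (0)
Last nonzero remainder: 4256z^2 - 29792z + 493696. Dividing through by 4256 gives the monic gcd z^2 - 7z + 116.
Then lcm(f, g) = f·g / gcd(f, g); expanding and making the result monic gives the answer.

z^6 - 8z^5 + 140z^4 - 1314z^3 + 6027z^2 - 100678z - 405768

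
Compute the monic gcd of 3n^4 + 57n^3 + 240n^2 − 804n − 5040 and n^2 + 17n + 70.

Apply the Euclidean algorithm:
  3n^4 + 57n^3 + 240n^2 − 804n − 5040 = (3n^2 + 6n − 72)(n^2 + 17n + 70) + (0)
The last nonzero remainder n^2 + 17n + 70 is already monic.

n^2 + 17n + 70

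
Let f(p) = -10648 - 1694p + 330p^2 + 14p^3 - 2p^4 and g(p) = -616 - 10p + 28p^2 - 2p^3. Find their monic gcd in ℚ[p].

-44 - 7p + p^2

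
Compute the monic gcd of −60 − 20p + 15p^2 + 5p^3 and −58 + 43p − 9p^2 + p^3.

−2 + p

Apply the Euclidean algorithm:
  5p^3 + 15p^2 − 20p − 60 = (5)(p^3 − 9p^2 + 43p − 58) + (60p^2 − 235p + 230)
  p^3 − 9p^2 + 43p − 58 = ((1/60)p − 61/720)(60p^2 − 235p + 230) + ((2773/144)p − 2773/72)
  60p^2 − 235p + 230 = ((8640/2773)p − 16560/2773)((2773/144)p − 2773/72) + (0)
Last nonzero remainder: (2773/144)p − 2773/72. Dividing through by 2773/144 gives the monic gcd p − 2.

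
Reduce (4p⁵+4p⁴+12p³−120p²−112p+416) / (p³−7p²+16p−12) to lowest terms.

(4p³+20p²+76p+104)/(p−3)

Apply the Euclidean algorithm:
  4p⁵+4p⁴+12p³−120p²−112p+416 = (4p²+32p+172)(p³−7p²+16p−12) + (620p²−2480p+2480)
  p³−7p²+16p−12 = ((1/620)p−3/620)(620p²−2480p+2480) + (0)
Last nonzero remainder: 620p²−2480p+2480. Dividing through by 620 gives the monic gcd p²−4p+4.
Cancel p²−4p+4 from numerator and denominator to get the reduced form.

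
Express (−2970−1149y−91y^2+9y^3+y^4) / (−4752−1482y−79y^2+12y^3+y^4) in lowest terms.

(5+y)/(8+y)

Repeated division with remainder:
  y^4+9y^3−91y^2−1149y−2970 = (y^4+12y^3−79y^2−1482y−4752) + (−3y^3−12y^2+333y+1782)
  y^4+12y^3−79y^2−1482y−4752 = (−(1/3)y−8/3)(−3y^3−12y^2+333y+1782) + (0)
Last nonzero remainder: −3y^3−12y^2+333y+1782. Dividing through by −3 gives the monic gcd y^3+4y^2−111y−594.
Cancel y^3+4y^2−111y−594 from numerator and denominator to get the reduced form.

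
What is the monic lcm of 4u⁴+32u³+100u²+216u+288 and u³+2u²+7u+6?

u⁵+9u⁴+33u³+79u²+126u+72

Euclidean algorithm in ℚ[u]:
  4u⁴+32u³+100u²+216u+288 = (4u+24)(u³+2u²+7u+6) + (24u²+24u+144)
  u³+2u²+7u+6 = ((1/24)u+1/24)(24u²+24u+144) + (0)
Last nonzero remainder: 24u²+24u+144. Dividing through by 24 gives the monic gcd u²+u+6.
Then lcm(f, g) = f·g / gcd(f, g); expanding and making the result monic gives the answer.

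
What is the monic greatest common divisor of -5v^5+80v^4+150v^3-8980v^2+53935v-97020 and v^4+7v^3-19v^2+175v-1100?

Apply the Euclidean algorithm:
  -5v^5+80v^4+150v^3-8980v^2+53935v-97020 = (-5v+115)(v^4+7v^3-19v^2+175v-1100) + (-750v^3-5920v^2+28310v+29480)
  v^4+7v^3-19v^2+175v-1100 = (-(1/750)v+67/56250)(-750v^3-5920v^2+28310v+29480) + ((145114/5625)v^2+(1015798/5625)v-6385016/5625)
  -750v^3-5920v^2+28310v+29480 = (-(2109375/72557)v-1884375/72557)((145114/5625)v^2+(1015798/5625)v-6385016/5625) + (0)
Last nonzero remainder: (145114/5625)v^2+(1015798/5625)v-6385016/5625. Dividing through by 145114/5625 gives the monic gcd v^2+7v-44.

v^2+7v-44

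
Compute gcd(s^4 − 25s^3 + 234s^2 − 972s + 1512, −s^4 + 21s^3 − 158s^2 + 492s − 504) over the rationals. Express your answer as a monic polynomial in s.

s^3 − 19s^2 + 120s − 252

Euclidean algorithm in ℚ[s]:
  s^4 − 25s^3 + 234s^2 − 972s + 1512 = (−1)(−s^4 + 21s^3 − 158s^2 + 492s − 504) + (−4s^3 + 76s^2 − 480s + 1008)
  −s^4 + 21s^3 − 158s^2 + 492s − 504 = ((1/4)s − 1/2)(−4s^3 + 76s^2 − 480s + 1008) + (0)
Last nonzero remainder: −4s^3 + 76s^2 − 480s + 1008. Dividing through by −4 gives the monic gcd s^3 − 19s^2 + 120s − 252.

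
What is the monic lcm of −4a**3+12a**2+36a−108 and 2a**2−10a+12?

a**4−5a**3−3a**2+45a−54

Apply the Euclidean algorithm:
  −4a**3+12a**2+36a−108 = (−2a−4)(2a**2−10a+12) + (20a−60)
  2a**2−10a+12 = ((1/10)a−1/5)(20a−60) + (0)
Last nonzero remainder: 20a−60. Dividing through by 20 gives the monic gcd a−3.
Then lcm(f, g) = f·g / gcd(f, g); expanding and making the result monic gives the answer.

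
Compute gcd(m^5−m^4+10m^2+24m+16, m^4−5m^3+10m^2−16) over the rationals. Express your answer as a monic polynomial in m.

m^3−3m^2+4m+8

Euclidean algorithm in ℚ[m]:
  m^5−m^4+10m^2+24m+16 = (m+4)(m^4−5m^3+10m^2−16) + (10m^3−30m^2+40m+80)
  m^4−5m^3+10m^2−16 = ((1/10)m−1/5)(10m^3−30m^2+40m+80) + (0)
Last nonzero remainder: 10m^3−30m^2+40m+80. Dividing through by 10 gives the monic gcd m^3−3m^2+4m+8.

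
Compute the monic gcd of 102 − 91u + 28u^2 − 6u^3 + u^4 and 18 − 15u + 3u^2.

Euclidean algorithm in ℚ[u]:
  u^4 − 6u^3 + 28u^2 − 91u + 102 = ((1/3)u^2 − (1/3)u + 17/3)(3u^2 − 15u + 18) + (0)
Last nonzero remainder: 3u^2 − 15u + 18. Dividing through by 3 gives the monic gcd u^2 − 5u + 6.

6 − 5u + u^2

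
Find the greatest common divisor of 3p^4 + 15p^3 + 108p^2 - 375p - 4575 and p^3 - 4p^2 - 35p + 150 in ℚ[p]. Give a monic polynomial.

p - 5

By polynomial division,
  3p^4 + 15p^3 + 108p^2 - 375p - 4575 = (3p + 27)(p^3 - 4p^2 - 35p + 150) + (321p^2 + 120p - 8625)
  p^3 - 4p^2 - 35p + 150 = ((1/321)p - 156/11449)(321p^2 + 120p - 8625) + (-(74370/11449)p + 371850/11449)
  321p^2 + 120p - 8625 = (-(1225043/24790)p - 1316635/4958)(-(74370/11449)p + 371850/11449) + (0)
Last nonzero remainder: -(74370/11449)p + 371850/11449. Dividing through by -74370/11449 gives the monic gcd p - 5.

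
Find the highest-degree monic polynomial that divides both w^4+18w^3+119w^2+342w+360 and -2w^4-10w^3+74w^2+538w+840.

Euclidean algorithm in ℚ[w]:
  w^4+18w^3+119w^2+342w+360 = (-1/2)(-2w^4-10w^3+74w^2+538w+840) + (13w^3+156w^2+611w+780)
  -2w^4-10w^3+74w^2+538w+840 = (-(2/13)w+14/13)(13w^3+156w^2+611w+780) + (0)
Last nonzero remainder: 13w^3+156w^2+611w+780. Dividing through by 13 gives the monic gcd w^3+12w^2+47w+60.

w^3+12w^2+47w+60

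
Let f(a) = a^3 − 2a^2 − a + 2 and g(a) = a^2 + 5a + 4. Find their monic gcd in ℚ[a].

a + 1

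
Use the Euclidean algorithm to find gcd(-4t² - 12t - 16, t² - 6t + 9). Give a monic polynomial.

1

Repeated division with remainder:
  -4t² - 12t - 16 = (-4)(t² - 6t + 9) + (-36t + 20)
  t² - 6t + 9 = (-(1/36)t + 49/324)(-36t + 20) + (484/81)
  -36t + 20 = (-(729/121)t + 405/121)(484/81) + (0)
The last nonzero remainder is the constant 484/81, so the polynomials are coprime and gcd = 1.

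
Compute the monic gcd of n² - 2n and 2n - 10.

Euclidean algorithm in ℚ[n]:
  n² - 2n = ((1/2)n + 3/2)(2n - 10) + (15)
  2n - 10 = ((2/15)n - 2/3)(15) + (0)
The last nonzero remainder is the constant 15, so the polynomials are coprime and gcd = 1.

1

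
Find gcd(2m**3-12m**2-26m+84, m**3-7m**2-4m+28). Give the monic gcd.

Repeated division with remainder:
  2m**3-12m**2-26m+84 = (2)(m**3-7m**2-4m+28) + (2m**2-18m+28)
  m**3-7m**2-4m+28 = ((1/2)m+1)(2m**2-18m+28) + (0)
Last nonzero remainder: 2m**2-18m+28. Dividing through by 2 gives the monic gcd m**2-9m+14.

m**2-9m+14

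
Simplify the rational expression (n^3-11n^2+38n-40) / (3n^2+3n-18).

(n^2-9n+20)/(3n+9)

By polynomial division,
  n^3-11n^2+38n-40 = ((1/3)n-4)(3n^2+3n-18) + (56n-112)
  3n^2+3n-18 = ((3/56)n+9/56)(56n-112) + (0)
Last nonzero remainder: 56n-112. Dividing through by 56 gives the monic gcd n-2.
Cancel n-2 from numerator and denominator to get the reduced form.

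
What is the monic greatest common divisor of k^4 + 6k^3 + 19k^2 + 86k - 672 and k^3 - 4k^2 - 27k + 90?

Euclidean algorithm in ℚ[k]:
  k^4 + 6k^3 + 19k^2 + 86k - 672 = (k + 10)(k^3 - 4k^2 - 27k + 90) + (86k^2 + 266k - 1572)
  k^3 - 4k^2 - 27k + 90 = ((1/86)k - 305/3698)(86k^2 + 266k - 1572) + ((24440/1849)k - 73320/1849)
  86k^2 + 266k - 1572 = ((79507/12220)k + 242219/6110)((24440/1849)k - 73320/1849) + (0)
Last nonzero remainder: (24440/1849)k - 73320/1849. Dividing through by 24440/1849 gives the monic gcd k - 3.

k - 3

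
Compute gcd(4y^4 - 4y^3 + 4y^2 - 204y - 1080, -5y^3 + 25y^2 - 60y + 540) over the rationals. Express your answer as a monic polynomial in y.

Repeated division with remainder:
  4y^4 - 4y^3 + 4y^2 - 204y - 1080 = (-(4/5)y - 16/5)(-5y^3 + 25y^2 - 60y + 540) + (36y^2 + 36y + 648)
  -5y^3 + 25y^2 - 60y + 540 = (-(5/36)y + 5/6)(36y^2 + 36y + 648) + (0)
Last nonzero remainder: 36y^2 + 36y + 648. Dividing through by 36 gives the monic gcd y^2 + y + 18.

y^2 + y + 18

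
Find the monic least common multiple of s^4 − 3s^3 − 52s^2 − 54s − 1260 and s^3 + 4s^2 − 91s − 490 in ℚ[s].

Repeated division with remainder:
  s^4 − 3s^3 − 52s^2 − 54s − 1260 = (s − 7)(s^3 + 4s^2 − 91s − 490) + (67s^2 − 201s − 4690)
  s^3 + 4s^2 − 91s − 490 = ((1/67)s + 7/67)(67s^2 − 201s − 4690) + (0)
Last nonzero remainder: 67s^2 − 201s − 4690. Dividing through by 67 gives the monic gcd s^2 − 3s − 70.
Then lcm(f, g) = f·g / gcd(f, g); expanding and making the result monic gives the answer.

s^5 + 4s^4 − 73s^3 − 418s^2 − 1638s − 8820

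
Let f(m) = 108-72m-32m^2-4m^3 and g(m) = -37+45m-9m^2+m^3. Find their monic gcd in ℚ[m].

-1+m

Repeated division with remainder:
  -4m^3-32m^2-72m+108 = (-4)(m^3-9m^2+45m-37) + (-68m^2+108m-40)
  m^3-9m^2+45m-37 = (-(1/68)m+63/578)(-68m^2+108m-40) + ((9433/289)m-9433/289)
  -68m^2+108m-40 = (-(19652/9433)m+11560/9433)((9433/289)m-9433/289) + (0)
Last nonzero remainder: (9433/289)m-9433/289. Dividing through by 9433/289 gives the monic gcd m-1.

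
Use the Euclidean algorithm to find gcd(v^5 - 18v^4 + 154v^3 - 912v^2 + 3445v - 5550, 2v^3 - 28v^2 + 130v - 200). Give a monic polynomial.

v^2 - 10v + 25

Apply the Euclidean algorithm:
  v^5 - 18v^4 + 154v^3 - 912v^2 + 3445v - 5550 = ((1/2)v^2 - 2v + 33/2)(2v^3 - 28v^2 + 130v - 200) + (-90v^2 + 900v - 2250)
  2v^3 - 28v^2 + 130v - 200 = (-(1/45)v + 4/45)(-90v^2 + 900v - 2250) + (0)
Last nonzero remainder: -90v^2 + 900v - 2250. Dividing through by -90 gives the monic gcd v^2 - 10v + 25.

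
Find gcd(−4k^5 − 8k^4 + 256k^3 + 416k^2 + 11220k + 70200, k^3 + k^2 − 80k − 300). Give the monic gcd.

k^2 − 5k − 50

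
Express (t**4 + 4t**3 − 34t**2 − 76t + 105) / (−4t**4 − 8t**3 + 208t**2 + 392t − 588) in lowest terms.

(−t + 5)/(4t − 28)

Repeated division with remainder:
  t**4 + 4t**3 − 34t**2 − 76t + 105 = (−1/4)(−4t**4 − 8t**3 + 208t**2 + 392t − 588) + (2t**3 + 18t**2 + 22t − 42)
  −4t**4 − 8t**3 + 208t**2 + 392t − 588 = (−2t + 14)(2t**3 + 18t**2 + 22t − 42) + (0)
Last nonzero remainder: 2t**3 + 18t**2 + 22t − 42. Dividing through by 2 gives the monic gcd t**3 + 9t**2 + 11t − 21.
Cancel t**3 + 9t**2 + 11t − 21 from numerator and denominator to get the reduced form.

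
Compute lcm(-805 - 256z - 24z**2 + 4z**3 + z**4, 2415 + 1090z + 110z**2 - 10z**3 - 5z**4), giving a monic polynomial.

Repeated division with remainder:
  z**4 + 4z**3 - 24z**2 - 256z - 805 = (-1/5)(-5z**4 - 10z**3 + 110z**2 + 1090z + 2415) + (2z**3 - 2z**2 - 38z - 322)
  -5z**4 - 10z**3 + 110z**2 + 1090z + 2415 = (-(5/2)z - 15/2)(2z**3 - 2z**2 - 38z - 322) + (0)
Last nonzero remainder: 2z**3 - 2z**2 - 38z - 322. Dividing through by 2 gives the monic gcd z**3 - z**2 - 19z - 161.
Then lcm(f, g) = f·g / gcd(f, g); expanding and making the result monic gives the answer.

-2415 - 1573z - 328z**2 - 12z**3 + 7z**4 + z**5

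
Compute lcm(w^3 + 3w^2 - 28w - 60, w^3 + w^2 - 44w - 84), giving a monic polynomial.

w^4 - 4w^3 - 49w^2 + 136w + 420

By polynomial division,
  w^3 + 3w^2 - 28w - 60 = (w^3 + w^2 - 44w - 84) + (2w^2 + 16w + 24)
  w^3 + w^2 - 44w - 84 = ((1/2)w - 7/2)(2w^2 + 16w + 24) + (0)
Last nonzero remainder: 2w^2 + 16w + 24. Dividing through by 2 gives the monic gcd w^2 + 8w + 12.
Then lcm(f, g) = f·g / gcd(f, g); expanding and making the result monic gives the answer.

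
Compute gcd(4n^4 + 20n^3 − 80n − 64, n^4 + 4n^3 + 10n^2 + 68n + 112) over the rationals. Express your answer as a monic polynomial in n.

n^2 + 6n + 8

Apply the Euclidean algorithm:
  4n^4 + 20n^3 − 80n − 64 = (4)(n^4 + 4n^3 + 10n^2 + 68n + 112) + (4n^3 − 40n^2 − 352n − 512)
  n^4 + 4n^3 + 10n^2 + 68n + 112 = ((1/4)n + 7/2)(4n^3 − 40n^2 − 352n − 512) + (238n^2 + 1428n + 1904)
  4n^3 − 40n^2 − 352n − 512 = ((2/119)n − 32/119)(238n^2 + 1428n + 1904) + (0)
Last nonzero remainder: 238n^2 + 1428n + 1904. Dividing through by 238 gives the monic gcd n^2 + 6n + 8.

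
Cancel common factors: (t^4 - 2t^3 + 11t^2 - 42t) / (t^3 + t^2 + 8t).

(t^3 - 2t^2 + 11t - 42)/(t^2 + t + 8)

By polynomial division,
  t^4 - 2t^3 + 11t^2 - 42t = (t - 3)(t^3 + t^2 + 8t) + (6t^2 - 18t)
  t^3 + t^2 + 8t = ((1/6)t + 2/3)(6t^2 - 18t) + (20t)
  6t^2 - 18t = ((3/10)t - 9/10)(20t) + (0)
Last nonzero remainder: 20t. Dividing through by 20 gives the monic gcd t.
Cancel t from numerator and denominator to get the reduced form.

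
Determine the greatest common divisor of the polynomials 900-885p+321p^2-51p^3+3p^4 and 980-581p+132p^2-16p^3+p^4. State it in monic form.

Repeated division with remainder:
  3p^4-51p^3+321p^2-885p+900 = (3)(p^4-16p^3+132p^2-581p+980) + (-3p^3-75p^2+858p-2040)
  p^4-16p^3+132p^2-581p+980 = (-(1/3)p+41/3)(-3p^3-75p^2+858p-2040) + (1443p^2-12987p+28860)
  -3p^3-75p^2+858p-2040 = (-(1/481)p-34/481)(1443p^2-12987p+28860) + (0)
Last nonzero remainder: 1443p^2-12987p+28860. Dividing through by 1443 gives the monic gcd p^2-9p+20.

20-9p+p^2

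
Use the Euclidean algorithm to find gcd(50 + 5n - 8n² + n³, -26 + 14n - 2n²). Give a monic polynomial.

By polynomial division,
  n³ - 8n² + 5n + 50 = (-(1/2)n + 1/2)(-2n² + 14n - 26) + (-15n + 63)
  -2n² + 14n - 26 = ((2/15)n - 28/75)(-15n + 63) + (-62/25)
  -15n + 63 = ((375/62)n - 1575/62)(-62/25) + (0)
The last nonzero remainder is the constant -62/25, so the polynomials are coprime and gcd = 1.

1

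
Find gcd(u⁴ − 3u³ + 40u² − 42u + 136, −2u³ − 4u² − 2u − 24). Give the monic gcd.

By polynomial division,
  u⁴ − 3u³ + 40u² − 42u + 136 = (−(1/2)u + 5/2)(−2u³ − 4u² − 2u − 24) + (49u² − 49u + 196)
  −2u³ − 4u² − 2u − 24 = (−(2/49)u − 6/49)(49u² − 49u + 196) + (0)
Last nonzero remainder: 49u² − 49u + 196. Dividing through by 49 gives the monic gcd u² − u + 4.

u² − u + 4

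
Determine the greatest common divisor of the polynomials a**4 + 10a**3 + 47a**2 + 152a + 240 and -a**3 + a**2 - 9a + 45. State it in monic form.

Euclidean algorithm in ℚ[a]:
  a**4 + 10a**3 + 47a**2 + 152a + 240 = (-a - 11)(-a**3 + a**2 - 9a + 45) + (49a**2 + 98a + 735)
  -a**3 + a**2 - 9a + 45 = (-(1/49)a + 3/49)(49a**2 + 98a + 735) + (0)
Last nonzero remainder: 49a**2 + 98a + 735. Dividing through by 49 gives the monic gcd a**2 + 2a + 15.

a**2 + 2a + 15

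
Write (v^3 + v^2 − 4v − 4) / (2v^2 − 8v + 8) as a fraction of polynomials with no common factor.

(v^2 + 3v + 2)/(2v − 4)

Repeated division with remainder:
  v^3 + v^2 − 4v − 4 = ((1/2)v + 5/2)(2v^2 − 8v + 8) + (12v − 24)
  2v^2 − 8v + 8 = ((1/6)v − 1/3)(12v − 24) + (0)
Last nonzero remainder: 12v − 24. Dividing through by 12 gives the monic gcd v − 2.
Cancel v − 2 from numerator and denominator to get the reduced form.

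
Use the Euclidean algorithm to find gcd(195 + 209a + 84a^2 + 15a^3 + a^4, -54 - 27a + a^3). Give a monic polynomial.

Apply the Euclidean algorithm:
  a^4 + 15a^3 + 84a^2 + 209a + 195 = (a + 15)(a^3 - 27a - 54) + (111a^2 + 668a + 1005)
  a^3 - 27a - 54 = ((1/111)a - 668/12321)(111a^2 + 668a + 1005) + ((2002/12321)a + 2002/4107)
  111a^2 + 668a + 1005 = ((1367631/2002)a + 4127535/2002)((2002/12321)a + 2002/4107) + (0)
Last nonzero remainder: (2002/12321)a + 2002/4107. Dividing through by 2002/12321 gives the monic gcd a + 3.

3 + a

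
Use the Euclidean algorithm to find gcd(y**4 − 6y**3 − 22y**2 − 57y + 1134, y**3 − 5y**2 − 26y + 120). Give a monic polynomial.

y − 6

By polynomial division,
  y**4 − 6y**3 − 22y**2 − 57y + 1134 = (y − 1)(y**3 − 5y**2 − 26y + 120) + (−y**2 − 203y + 1254)
  y**3 − 5y**2 − 26y + 120 = (−y + 208)(−y**2 − 203y + 1254) + (43452y − 260712)
  −y**2 − 203y + 1254 = (−(1/43452)y − 209/43452)(43452y − 260712) + (0)
Last nonzero remainder: 43452y − 260712. Dividing through by 43452 gives the monic gcd y − 6.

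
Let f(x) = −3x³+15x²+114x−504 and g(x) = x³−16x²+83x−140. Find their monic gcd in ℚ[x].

Repeated division with remainder:
  −3x³+15x²+114x−504 = (−3)(x³−16x²+83x−140) + (−33x²+363x−924)
  x³−16x²+83x−140 = (−(1/33)x+5/33)(−33x²+363x−924) + (0)
Last nonzero remainder: −33x²+363x−924. Dividing through by −33 gives the monic gcd x²−11x+28.

x²−11x+28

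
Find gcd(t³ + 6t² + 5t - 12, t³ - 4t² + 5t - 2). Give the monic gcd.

By polynomial division,
  t³ + 6t² + 5t - 12 = (t³ - 4t² + 5t - 2) + (10t² - 10)
  t³ - 4t² + 5t - 2 = ((1/10)t - 2/5)(10t² - 10) + (6t - 6)
  10t² - 10 = ((5/3)t + 5/3)(6t - 6) + (0)
Last nonzero remainder: 6t - 6. Dividing through by 6 gives the monic gcd t - 1.

t - 1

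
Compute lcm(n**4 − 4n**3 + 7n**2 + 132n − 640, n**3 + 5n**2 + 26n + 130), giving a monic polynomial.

Repeated division with remainder:
  n**4 − 4n**3 + 7n**2 + 132n − 640 = (n − 9)(n**3 + 5n**2 + 26n + 130) + (26n**2 + 236n + 530)
  n**3 + 5n**2 + 26n + 130 = ((1/26)n − 53/338)(26n**2 + 236n + 530) + ((7203/169)n + 36015/169)
  26n**2 + 236n + 530 = ((4394/7203)n + 17914/7203)((7203/169)n + 36015/169) + (0)
Last nonzero remainder: (7203/169)n + 36015/169. Dividing through by 7203/169 gives the monic gcd n + 5.
Then lcm(f, g) = f·g / gcd(f, g); expanding and making the result monic gives the answer.

n**6 − 4n**5 + 33n**4 + 28n**3 − 458n**2 + 3432n − 16640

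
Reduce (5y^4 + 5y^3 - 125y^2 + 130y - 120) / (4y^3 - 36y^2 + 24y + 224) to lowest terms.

(5y^3 + 25y^2 - 25y + 30)/(4y^2 - 20y - 56)

Euclidean algorithm in ℚ[y]:
  5y^4 + 5y^3 - 125y^2 + 130y - 120 = ((5/4)y + 25/2)(4y^3 - 36y^2 + 24y + 224) + (295y^2 - 450y - 2920)
  4y^3 - 36y^2 + 24y + 224 = ((4/295)y - 1764/17405)(295y^2 - 450y - 2920) + ((62608/3481)y - 250432/3481)
  295y^2 - 450y - 2920 = ((1026895/62608)y + 1270565/31304)((62608/3481)y - 250432/3481) + (0)
Last nonzero remainder: (62608/3481)y - 250432/3481. Dividing through by 62608/3481 gives the monic gcd y - 4.
Cancel y - 4 from numerator and denominator to get the reduced form.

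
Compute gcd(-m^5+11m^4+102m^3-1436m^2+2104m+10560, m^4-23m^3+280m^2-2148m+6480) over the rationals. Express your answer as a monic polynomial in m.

m^2-16m+60

Repeated division with remainder:
  -m^5+11m^4+102m^3-1436m^2+2104m+10560 = (-m-12)(m^4-23m^3+280m^2-2148m+6480) + (106m^3-224m^2-17192m+88320)
  m^4-23m^3+280m^2-2148m+6480 = ((1/106)m-1107/5618)(106m^3-224m^2-17192m+88320) + ((1118124/2809)m^2-(17889984/2809)m+67087440/2809)
  106m^3-224m^2-17192m+88320 = ((148877/559062)m+1033712/279531)((1118124/2809)m^2-(17889984/2809)m+67087440/2809) + (0)
Last nonzero remainder: (1118124/2809)m^2-(17889984/2809)m+67087440/2809. Dividing through by 1118124/2809 gives the monic gcd m^2-16m+60.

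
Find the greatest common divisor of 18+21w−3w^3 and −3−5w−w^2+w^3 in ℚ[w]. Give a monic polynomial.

−3−2w+w^2

By polynomial division,
  −3w^3+21w+18 = (−3)(w^3−w^2−5w−3) + (−3w^2+6w+9)
  w^3−w^2−5w−3 = (−(1/3)w−1/3)(−3w^2+6w+9) + (0)
Last nonzero remainder: −3w^2+6w+9. Dividing through by −3 gives the monic gcd w^2−2w−3.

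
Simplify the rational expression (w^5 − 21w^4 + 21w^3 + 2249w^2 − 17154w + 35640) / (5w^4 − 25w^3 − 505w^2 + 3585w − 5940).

(w^2 − 19w + 90)/(5w − 15)

Euclidean algorithm in ℚ[w]:
  w^5 − 21w^4 + 21w^3 + 2249w^2 − 17154w + 35640 = ((1/5)w − 16/5)(5w^4 − 25w^3 − 505w^2 + 3585w − 5940) + (42w^3 − 84w^2 − 4494w + 16632)
  5w^4 − 25w^3 − 505w^2 + 3585w − 5940 = ((5/42)w − 5/14)(42w^3 − 84w^2 − 4494w + 16632) + (0)
Last nonzero remainder: 42w^3 − 84w^2 − 4494w + 16632. Dividing through by 42 gives the monic gcd w^3 − 2w^2 − 107w + 396.
Cancel w^3 − 2w^2 − 107w + 396 from numerator and denominator to get the reduced form.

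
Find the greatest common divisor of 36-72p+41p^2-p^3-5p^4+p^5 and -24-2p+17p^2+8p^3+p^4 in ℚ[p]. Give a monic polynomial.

-3+2p+p^2

By polynomial division,
  p^5-5p^4-p^3+41p^2-72p+36 = (p-13)(p^4+8p^3+17p^2-2p-24) + (86p^3+264p^2-74p-276)
  p^4+8p^3+17p^2-2p-24 = ((1/86)p+106/1849)(86p^3+264p^2-74p-276) + ((5040/1849)p^2+(10080/1849)p-15120/1849)
  86p^3+264p^2-74p-276 = ((79507/2520)p+42527/1260)((5040/1849)p^2+(10080/1849)p-15120/1849) + (0)
Last nonzero remainder: (5040/1849)p^2+(10080/1849)p-15120/1849. Dividing through by 5040/1849 gives the monic gcd p^2+2p-3.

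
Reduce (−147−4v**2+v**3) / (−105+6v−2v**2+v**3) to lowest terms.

(−7+v)/(−5+v)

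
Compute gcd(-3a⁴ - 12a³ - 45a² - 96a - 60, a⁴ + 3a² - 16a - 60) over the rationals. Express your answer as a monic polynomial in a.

a³ + 3a² + 12a + 20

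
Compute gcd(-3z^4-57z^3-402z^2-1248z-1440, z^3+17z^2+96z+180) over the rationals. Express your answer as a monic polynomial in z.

By polynomial division,
  -3z^4-57z^3-402z^2-1248z-1440 = (-3z-6)(z^3+17z^2+96z+180) + (-12z^2-132z-360)
  z^3+17z^2+96z+180 = (-(1/12)z-1/2)(-12z^2-132z-360) + (0)
Last nonzero remainder: -12z^2-132z-360. Dividing through by -12 gives the monic gcd z^2+11z+30.

z^2+11z+30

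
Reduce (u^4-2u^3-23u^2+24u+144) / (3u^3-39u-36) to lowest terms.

By polynomial division,
  u^4-2u^3-23u^2+24u+144 = ((1/3)u-2/3)(3u^3-39u-36) + (-10u^2+10u+120)
  3u^3-39u-36 = (-(3/10)u-3/10)(-10u^2+10u+120) + (0)
Last nonzero remainder: -10u^2+10u+120. Dividing through by -10 gives the monic gcd u^2-u-12.
Cancel u^2-u-12 from numerator and denominator to get the reduced form.

(u^2-u-12)/(3u+3)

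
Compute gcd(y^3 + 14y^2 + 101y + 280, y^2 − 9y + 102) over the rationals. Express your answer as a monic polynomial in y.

Euclidean algorithm in ℚ[y]:
  y^3 + 14y^2 + 101y + 280 = (y + 23)(y^2 − 9y + 102) + (206y − 2066)
  y^2 − 9y + 102 = ((1/206)y + 53/10609)(206y − 2066) + (1191616/10609)
  206y − 2066 = ((1092727/595808)y − 10959097/595808)(1191616/10609) + (0)
The last nonzero remainder is the constant 1191616/10609, so the polynomials are coprime and gcd = 1.

1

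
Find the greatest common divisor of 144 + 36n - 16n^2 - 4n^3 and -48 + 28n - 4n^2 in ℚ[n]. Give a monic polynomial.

-3 + n

Euclidean algorithm in ℚ[n]:
  -4n^3 - 16n^2 + 36n + 144 = (n + 11)(-4n^2 + 28n - 48) + (-224n + 672)
  -4n^2 + 28n - 48 = ((1/56)n - 1/14)(-224n + 672) + (0)
Last nonzero remainder: -224n + 672. Dividing through by -224 gives the monic gcd n - 3.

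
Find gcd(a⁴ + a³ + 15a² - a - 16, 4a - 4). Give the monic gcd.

a - 1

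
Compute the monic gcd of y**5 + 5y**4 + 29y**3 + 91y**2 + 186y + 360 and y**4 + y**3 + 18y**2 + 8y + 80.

By polynomial division,
  y**5 + 5y**4 + 29y**3 + 91y**2 + 186y + 360 = (y + 4)(y**4 + y**3 + 18y**2 + 8y + 80) + (7y**3 + 11y**2 + 74y + 40)
  y**4 + y**3 + 18y**2 + 8y + 80 = ((1/7)y - 4/49)(7y**3 + 11y**2 + 74y + 40) + ((408/49)y**2 + (408/49)y + 4080/49)
  7y**3 + 11y**2 + 74y + 40 = ((343/408)y + 49/102)((408/49)y**2 + (408/49)y + 4080/49) + (0)
Last nonzero remainder: (408/49)y**2 + (408/49)y + 4080/49. Dividing through by 408/49 gives the monic gcd y**2 + y + 10.

y**2 + y + 10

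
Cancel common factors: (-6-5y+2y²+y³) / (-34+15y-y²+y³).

(3+4y+y²)/(17+y+y²)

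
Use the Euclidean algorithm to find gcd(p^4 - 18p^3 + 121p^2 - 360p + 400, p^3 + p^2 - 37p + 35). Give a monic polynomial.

p - 5

By polynomial division,
  p^4 - 18p^3 + 121p^2 - 360p + 400 = (p - 19)(p^3 + p^2 - 37p + 35) + (177p^2 - 1098p + 1065)
  p^3 + p^2 - 37p + 35 = ((1/177)p + 425/10443)(177p^2 - 1098p + 1065) + ((5808/3481)p - 29040/3481)
  177p^2 - 1098p + 1065 = ((205379/1936)p - 247151/1936)((5808/3481)p - 29040/3481) + (0)
Last nonzero remainder: (5808/3481)p - 29040/3481. Dividing through by 5808/3481 gives the monic gcd p - 5.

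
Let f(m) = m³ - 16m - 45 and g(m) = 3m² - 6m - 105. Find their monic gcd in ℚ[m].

1

Apply the Euclidean algorithm:
  m³ - 16m - 45 = ((1/3)m + 2/3)(3m² - 6m - 105) + (23m + 25)
  3m² - 6m - 105 = ((3/23)m - 213/529)(23m + 25) + (-50220/529)
  23m + 25 = (-(12167/50220)m - 2645/10044)(-50220/529) + (0)
The last nonzero remainder is the constant -50220/529, so the polynomials are coprime and gcd = 1.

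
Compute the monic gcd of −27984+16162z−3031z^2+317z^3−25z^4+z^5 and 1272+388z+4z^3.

106−3z+z^2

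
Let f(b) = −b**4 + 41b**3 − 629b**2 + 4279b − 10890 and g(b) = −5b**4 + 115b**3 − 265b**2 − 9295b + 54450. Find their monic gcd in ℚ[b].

Apply the Euclidean algorithm:
  −b**4 + 41b**3 − 629b**2 + 4279b − 10890 = (1/5)(−5b**4 + 115b**3 − 265b**2 − 9295b + 54450) + (18b**3 − 576b**2 + 6138b − 21780)
  −5b**4 + 115b**3 − 265b**2 − 9295b + 54450 = (−(5/18)b − 5/2)(18b**3 − 576b**2 + 6138b − 21780) + (0)
Last nonzero remainder: 18b**3 − 576b**2 + 6138b − 21780. Dividing through by 18 gives the monic gcd b**3 − 32b**2 + 341b − 1210.

b**3 − 32b**2 + 341b − 1210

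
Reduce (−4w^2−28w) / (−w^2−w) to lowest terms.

(4w+28)/(w+1)

Euclidean algorithm in ℚ[w]:
  −4w^2−28w = (4)(−w^2−w) + (−24w)
  −w^2−w = ((1/24)w+1/24)(−24w) + (0)
Last nonzero remainder: −24w. Dividing through by −24 gives the monic gcd w.
Cancel w from numerator and denominator to get the reduced form.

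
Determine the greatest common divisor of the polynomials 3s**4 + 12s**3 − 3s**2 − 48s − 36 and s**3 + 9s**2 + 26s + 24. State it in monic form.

s**2 + 5s + 6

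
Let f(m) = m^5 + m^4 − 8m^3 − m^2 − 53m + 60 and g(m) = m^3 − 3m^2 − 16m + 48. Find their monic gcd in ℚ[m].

m^2 + m − 12

Repeated division with remainder:
  m^5 + m^4 − 8m^3 − m^2 − 53m + 60 = (m^2 + 4m + 20)(m^3 − 3m^2 − 16m + 48) + (75m^2 + 75m − 900)
  m^3 − 3m^2 − 16m + 48 = ((1/75)m − 4/75)(75m^2 + 75m − 900) + (0)
Last nonzero remainder: 75m^2 + 75m − 900. Dividing through by 75 gives the monic gcd m^2 + m − 12.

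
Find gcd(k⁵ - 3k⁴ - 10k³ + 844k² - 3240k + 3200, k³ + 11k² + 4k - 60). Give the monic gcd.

k² + 8k - 20

Repeated division with remainder:
  k⁵ - 3k⁴ - 10k³ + 844k² - 3240k + 3200 = (k² - 14k + 140)(k³ + 11k² + 4k - 60) + (-580k² - 4640k + 11600)
  k³ + 11k² + 4k - 60 = (-(1/580)k - 3/580)(-580k² - 4640k + 11600) + (0)
Last nonzero remainder: -580k² - 4640k + 11600. Dividing through by -580 gives the monic gcd k² + 8k - 20.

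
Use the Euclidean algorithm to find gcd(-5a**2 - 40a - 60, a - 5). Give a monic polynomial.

By polynomial division,
  -5a**2 - 40a - 60 = (-5a - 65)(a - 5) + (-385)
  a - 5 = (-(1/385)a + 1/77)(-385) + (0)
The last nonzero remainder is the constant -385, so the polynomials are coprime and gcd = 1.

1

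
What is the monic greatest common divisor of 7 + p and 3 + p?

Apply the Euclidean algorithm:
  p + 7 = (p + 3) + (4)
  p + 3 = ((1/4)p + 3/4)(4) + (0)
The last nonzero remainder is the constant 4, so the polynomials are coprime and gcd = 1.

1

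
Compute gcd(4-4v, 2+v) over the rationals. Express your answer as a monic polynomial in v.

1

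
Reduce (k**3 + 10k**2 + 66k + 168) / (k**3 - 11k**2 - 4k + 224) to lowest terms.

By polynomial division,
  k**3 + 10k**2 + 66k + 168 = (k**3 - 11k**2 - 4k + 224) + (21k**2 + 70k - 56)
  k**3 - 11k**2 - 4k + 224 = ((1/21)k - 43/63)(21k**2 + 70k - 56) + ((418/9)k + 1672/9)
  21k**2 + 70k - 56 = ((189/418)k - 63/209)((418/9)k + 1672/9) + (0)
Last nonzero remainder: (418/9)k + 1672/9. Dividing through by 418/9 gives the monic gcd k + 4.
Cancel k + 4 from numerator and denominator to get the reduced form.

(k**2 + 6k + 42)/(k**2 - 15k + 56)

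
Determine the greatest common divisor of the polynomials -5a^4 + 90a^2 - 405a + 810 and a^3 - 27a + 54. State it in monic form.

a^2 + 3a - 18

Repeated division with remainder:
  -5a^4 + 90a^2 - 405a + 810 = (-5a)(a^3 - 27a + 54) + (-45a^2 - 135a + 810)
  a^3 - 27a + 54 = (-(1/45)a + 1/15)(-45a^2 - 135a + 810) + (0)
Last nonzero remainder: -45a^2 - 135a + 810. Dividing through by -45 gives the monic gcd a^2 + 3a - 18.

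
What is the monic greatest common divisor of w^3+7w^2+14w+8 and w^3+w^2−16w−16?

w^2+5w+4

Apply the Euclidean algorithm:
  w^3+7w^2+14w+8 = (w^3+w^2−16w−16) + (6w^2+30w+24)
  w^3+w^2−16w−16 = ((1/6)w−2/3)(6w^2+30w+24) + (0)
Last nonzero remainder: 6w^2+30w+24. Dividing through by 6 gives the monic gcd w^2+5w+4.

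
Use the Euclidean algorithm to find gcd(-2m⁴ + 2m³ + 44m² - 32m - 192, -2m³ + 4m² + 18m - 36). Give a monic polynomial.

Euclidean algorithm in ℚ[m]:
  -2m⁴ + 2m³ + 44m² - 32m - 192 = (m + 1)(-2m³ + 4m² + 18m - 36) + (22m² - 14m - 156)
  -2m³ + 4m² + 18m - 36 = (-(1/11)m + 15/121)(22m² - 14m - 156) + ((672/121)m - 2016/121)
  22m² - 14m - 156 = ((1331/336)m + 1573/168)((672/121)m - 2016/121) + (0)
Last nonzero remainder: (672/121)m - 2016/121. Dividing through by 672/121 gives the monic gcd m - 3.

m - 3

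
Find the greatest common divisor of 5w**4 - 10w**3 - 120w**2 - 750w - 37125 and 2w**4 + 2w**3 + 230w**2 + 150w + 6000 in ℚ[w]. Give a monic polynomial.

w**2 + 75

Apply the Euclidean algorithm:
  5w**4 - 10w**3 - 120w**2 - 750w - 37125 = (5/2)(2w**4 + 2w**3 + 230w**2 + 150w + 6000) + (-15w**3 - 695w**2 - 1125w - 52125)
  2w**4 + 2w**3 + 230w**2 + 150w + 6000 = (-(2/15)w + 272/45)(-15w**3 - 695w**2 - 1125w - 52125) + ((38528/9)w**2 + 963200/3)
  -15w**3 - 695w**2 - 1125w - 52125 = (-(135/38528)w - 6255/38528)((38528/9)w**2 + 963200/3) + (0)
Last nonzero remainder: (38528/9)w**2 + 963200/3. Dividing through by 38528/9 gives the monic gcd w**2 + 75.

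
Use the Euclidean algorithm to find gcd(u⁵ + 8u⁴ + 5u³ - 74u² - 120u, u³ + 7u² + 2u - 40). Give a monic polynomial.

u² + 9u + 20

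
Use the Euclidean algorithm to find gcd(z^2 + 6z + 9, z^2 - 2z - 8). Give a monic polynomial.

Euclidean algorithm in ℚ[z]:
  z^2 + 6z + 9 = (z^2 - 2z - 8) + (8z + 17)
  z^2 - 2z - 8 = ((1/8)z - 33/64)(8z + 17) + (49/64)
  8z + 17 = ((512/49)z + 1088/49)(49/64) + (0)
The last nonzero remainder is the constant 49/64, so the polynomials are coprime and gcd = 1.

1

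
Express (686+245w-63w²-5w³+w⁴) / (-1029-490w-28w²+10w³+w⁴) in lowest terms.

(-14-5w+w²)/(21+10w+w²)

Repeated division with remainder:
  w⁴-5w³-63w²+245w+686 = (w⁴+10w³-28w²-490w-1029) + (-15w³-35w²+735w+1715)
  w⁴+10w³-28w²-490w-1029 = (-(1/15)w-23/45)(-15w³-35w²+735w+1715) + ((28/9)w²-1372/9)
  -15w³-35w²+735w+1715 = (-(135/28)w-45/4)((28/9)w²-1372/9) + (0)
Last nonzero remainder: (28/9)w²-1372/9. Dividing through by 28/9 gives the monic gcd w²-49.
Cancel w²-49 from numerator and denominator to get the reduced form.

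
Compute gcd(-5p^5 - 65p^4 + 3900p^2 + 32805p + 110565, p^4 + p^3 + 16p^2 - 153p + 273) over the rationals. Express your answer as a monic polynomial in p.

By polynomial division,
  -5p^5 - 65p^4 + 3900p^2 + 32805p + 110565 = (-5p - 60)(p^4 + p^3 + 16p^2 - 153p + 273) + (140p^3 + 4095p^2 + 24990p + 126945)
  p^4 + p^3 + 16p^2 - 153p + 273 = ((1/140)p - 113/560)(140p^3 + 4095p^2 + 24990p + 126945) + ((10621/16)p^2 + (31863/8)p + 414219/16)
  140p^3 + 4095p^2 + 24990p + 126945 = ((2240/10621)p + 52080/10621)((10621/16)p^2 + (31863/8)p + 414219/16) + (0)
Last nonzero remainder: (10621/16)p^2 + (31863/8)p + 414219/16. Dividing through by 10621/16 gives the monic gcd p^2 + 6p + 39.

p^2 + 6p + 39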